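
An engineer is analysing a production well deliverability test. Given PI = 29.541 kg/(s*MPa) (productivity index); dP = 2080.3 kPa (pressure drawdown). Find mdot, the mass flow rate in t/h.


mdot = PI * dP / 1000
mdot = 29.541 * 2080.3 / 1000
mdot = 61.45414 kg/s
Convert: 61.45414 kg/s * 3.6 = 221.23 t/h
mdot = 221.23 t/h


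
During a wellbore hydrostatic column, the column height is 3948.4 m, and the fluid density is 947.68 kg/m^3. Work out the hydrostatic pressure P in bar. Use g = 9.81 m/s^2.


P = rho * g * h / 1e6
P = 947.68 * 9.81 * 3948.4 / 1e6
P = 36.70725 MPa
Convert: 36.70725 MPa * 10.0 = 367.07 bar
P = 367.07 bar


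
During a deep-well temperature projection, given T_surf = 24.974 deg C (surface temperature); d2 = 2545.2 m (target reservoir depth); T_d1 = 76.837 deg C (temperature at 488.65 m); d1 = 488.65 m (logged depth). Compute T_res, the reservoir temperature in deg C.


Step 1: grad = (T_d1 - T_surf)/d1 * 1000 = (76.837 - 24.974)/488.65 * 1000 = 106.1353 deg C/km
Step 2: T_res = T_surf + grad*d2/1000 = 24.974 + 106.1353*2545.2/1000 = 295.11 deg C
T_res = 295.11 deg C


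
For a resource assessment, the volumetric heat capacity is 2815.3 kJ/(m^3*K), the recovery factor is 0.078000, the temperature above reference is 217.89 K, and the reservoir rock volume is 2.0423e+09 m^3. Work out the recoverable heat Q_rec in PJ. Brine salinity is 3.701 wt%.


Step 1: Q_s = Vr*rhoc*dT/1e12 = 2.0423e+09*2815.3*217.89/1e12 = 1252.799 PJ
Step 2: Q_rec = Q_s * RF = 1252.799 * 0.078 = 97.718 PJ
Q_rec = 97.718 PJ


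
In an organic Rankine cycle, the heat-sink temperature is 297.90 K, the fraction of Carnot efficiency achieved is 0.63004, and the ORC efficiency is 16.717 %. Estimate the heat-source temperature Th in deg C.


Th = Tc / (1 - (eta_orc/100)/f)
Th = 297.90 / (1 - (16.717/100)/0.63004)
Th = 405.4895 K
Convert to deg C: 405.4895 - 273.15 = 132.34 deg C
Th = 132.34 deg C


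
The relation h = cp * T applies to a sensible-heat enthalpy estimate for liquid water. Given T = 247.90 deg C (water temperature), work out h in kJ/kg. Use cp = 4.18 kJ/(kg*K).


h = cp * T
h = 4.18 * 247.90
h = 1036.2 kJ/kg


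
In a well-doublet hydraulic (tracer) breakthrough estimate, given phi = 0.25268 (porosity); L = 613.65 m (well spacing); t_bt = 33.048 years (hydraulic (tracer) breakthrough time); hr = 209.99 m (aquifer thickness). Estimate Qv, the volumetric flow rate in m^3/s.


Qv = pi*hr*phi*L^2 / (3*t_bt*365.25*86400)
Qv = pi*209.99*0.25268*613.65^2 / (3*33.048*365.25*86400)
Qv = 0.020063 m^3/s


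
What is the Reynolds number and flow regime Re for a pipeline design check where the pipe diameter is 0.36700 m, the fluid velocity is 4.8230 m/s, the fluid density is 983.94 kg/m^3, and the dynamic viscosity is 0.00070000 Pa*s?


Step 1: Re = rho*vel*D/mu = 983.94*4.823*0.367/0.0007 = 2.4880e+06
Step 2: Re = 2.4880e+06 > 4000, so flow is turbulent.
Re = 2.4880e+06 (turbulent)


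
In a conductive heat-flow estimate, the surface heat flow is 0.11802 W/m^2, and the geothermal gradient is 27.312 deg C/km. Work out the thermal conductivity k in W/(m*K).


k = q * 1000 / grad
k = 0.11802 * 1000 / 27.312
k = 4.3212 W/(m*K)


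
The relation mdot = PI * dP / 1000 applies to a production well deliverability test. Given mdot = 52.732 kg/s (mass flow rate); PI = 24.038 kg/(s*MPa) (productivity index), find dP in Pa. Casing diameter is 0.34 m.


dP = mdot * 1000 / PI
dP = 52.732 * 1000 / 24.038
dP = 2193.693 kPa
Convert: 2193.693 kPa * 1000.0 = 2.1937e+06 Pa
dP = 2.1937e+06 Pa


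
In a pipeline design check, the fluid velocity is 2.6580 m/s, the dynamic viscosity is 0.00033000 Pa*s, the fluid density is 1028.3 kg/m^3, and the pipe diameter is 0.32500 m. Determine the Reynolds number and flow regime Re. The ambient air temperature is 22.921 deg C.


Step 1: Re = rho*vel*D/mu = 1028.3*2.658*0.325/0.00033 = 2.6918e+06
Step 2: Re = 2.6918e+06 > 4000, so flow is turbulent.
Re = 2.6918e+06 (turbulent)


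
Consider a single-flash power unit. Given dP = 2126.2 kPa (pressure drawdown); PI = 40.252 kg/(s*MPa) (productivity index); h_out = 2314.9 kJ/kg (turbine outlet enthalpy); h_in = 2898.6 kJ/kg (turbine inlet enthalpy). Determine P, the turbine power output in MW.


Step 1: mdot = PI * dP / 1000 = 40.252 * 2126.2 / 1000 = 85.58380 kg/s
Step 2: P = mdot*(h_in - h_out)/1000 = 85.58380*(2898.6 - 2314.9)/1000 = 49.955 MW
P = 49.955 MW


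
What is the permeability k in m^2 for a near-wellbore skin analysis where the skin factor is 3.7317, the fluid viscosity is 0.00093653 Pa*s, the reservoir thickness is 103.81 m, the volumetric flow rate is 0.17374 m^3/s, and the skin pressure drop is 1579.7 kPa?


k = S*q*mu / (2*pi*dP_s*1000*hr)
k = 3.7317*0.17374*0.00093653 / (2*pi*1579.7*1000*103.81)
k = 5.8930e-13 m^2


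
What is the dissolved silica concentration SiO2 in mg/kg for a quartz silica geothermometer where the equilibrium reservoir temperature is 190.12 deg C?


SiO2 = 10^(5.19 - 1309/(T_eq + 273.15))
SiO2 = 10^(5.19 - 1309/(190.12 + 273.15))
SiO2 = 231.44 mg/kg


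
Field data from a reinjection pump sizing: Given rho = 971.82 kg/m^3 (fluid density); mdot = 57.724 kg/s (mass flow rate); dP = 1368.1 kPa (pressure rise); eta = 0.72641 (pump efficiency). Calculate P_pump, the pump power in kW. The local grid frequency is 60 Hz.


P_pump = mdot * dP / (rho * eta)
P_pump = 57.724 * 1368.1 / (971.82 * 0.72641)
P_pump = 111.87 kW


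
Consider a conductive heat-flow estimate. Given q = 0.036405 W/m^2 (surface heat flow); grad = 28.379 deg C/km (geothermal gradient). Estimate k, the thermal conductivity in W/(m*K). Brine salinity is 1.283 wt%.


k = q * 1000 / grad
k = 0.036405 * 1000 / 28.379
k = 1.2828 W/(m*K)


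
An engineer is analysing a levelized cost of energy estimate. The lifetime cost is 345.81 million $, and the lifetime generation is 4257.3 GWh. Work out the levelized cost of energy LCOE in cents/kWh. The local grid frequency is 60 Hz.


LCOE = C_tot / E_tot * 100
LCOE = 345.81 / 4257.3 * 100
LCOE = 8.1228 cents/kWh


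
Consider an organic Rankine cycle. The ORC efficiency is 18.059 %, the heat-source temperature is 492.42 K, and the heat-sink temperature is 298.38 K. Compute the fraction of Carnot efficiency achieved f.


f = (eta_orc/100) / (1 - Tc/Th)
f = (18.059/100) / (1 - 298.38/492.42)
f = 0.45829


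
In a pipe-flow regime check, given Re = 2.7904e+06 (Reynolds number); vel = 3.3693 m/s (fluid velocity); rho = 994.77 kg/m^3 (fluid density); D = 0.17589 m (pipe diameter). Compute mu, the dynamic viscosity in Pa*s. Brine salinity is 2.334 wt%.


mu = rho * vel * D / Re
mu = 994.77 * 3.3693 * 0.17589 / 2.7904e+06
mu = 0.00021127 Pa*s


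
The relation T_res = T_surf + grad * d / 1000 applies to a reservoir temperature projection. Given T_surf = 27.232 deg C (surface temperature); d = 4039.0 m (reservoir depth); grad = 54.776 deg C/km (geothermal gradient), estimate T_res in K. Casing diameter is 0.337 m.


T_res = T_surf + grad * d / 1000
T_res = 27.232 + 54.776 * 4039.0 / 1000
T_res = 248.4723 deg C
Convert to K: 248.4723 + 273.15 = 521.62 K
T_res = 521.62 K


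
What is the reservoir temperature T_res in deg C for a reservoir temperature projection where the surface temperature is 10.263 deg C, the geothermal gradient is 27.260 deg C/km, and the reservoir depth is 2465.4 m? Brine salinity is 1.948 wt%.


T_res = T_surf + grad * d / 1000
T_res = 10.263 + 27.260 * 2465.4 / 1000
T_res = 77.470 deg C


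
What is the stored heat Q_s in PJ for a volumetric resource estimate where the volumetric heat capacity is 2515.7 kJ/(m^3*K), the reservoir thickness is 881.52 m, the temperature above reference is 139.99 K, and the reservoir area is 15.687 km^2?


Step 1: Vr = A*1e6*hr = 15.687*1e6*881.52 = 1.382840e+10 m^3
Step 2: Q_s = Vr*rhoc*dT/1e12 = 1.382840e+10*2515.7*139.99/1e12 = 4870.0 PJ
Q_s = 4870.0 PJ


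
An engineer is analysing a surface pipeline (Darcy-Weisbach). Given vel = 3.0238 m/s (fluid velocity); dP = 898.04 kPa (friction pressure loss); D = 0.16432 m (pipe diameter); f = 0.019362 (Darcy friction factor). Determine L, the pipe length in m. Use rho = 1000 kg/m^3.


L = dP*1000*D / (f*rho*vel^2/2)
L = 898.04*1000*0.16432 / (0.019362*1000*3.0238^2/2)
L = 1667.1 m


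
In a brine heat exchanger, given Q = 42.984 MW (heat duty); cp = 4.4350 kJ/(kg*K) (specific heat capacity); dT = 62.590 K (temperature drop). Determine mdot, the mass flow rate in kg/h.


mdot = Q * 1000 / (cp * dT)
mdot = 42.984 * 1000 / (4.4350 * 62.590)
mdot = 154.8489 kg/s
Convert: 154.8489 kg/s * 3600.0 = 5.5746e+05 kg/h
mdot = 5.5746e+05 kg/h


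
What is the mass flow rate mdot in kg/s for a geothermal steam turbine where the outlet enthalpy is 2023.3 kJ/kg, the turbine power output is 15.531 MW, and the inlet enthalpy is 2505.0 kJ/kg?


mdot = P * 1000 / (h_in - h_out)
mdot = 15.531 * 1000 / (2505.0 - 2023.3)
mdot = 32.242 kg/s


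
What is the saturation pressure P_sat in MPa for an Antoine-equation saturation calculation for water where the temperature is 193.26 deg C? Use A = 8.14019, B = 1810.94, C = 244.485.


P_sat = 10^(A - B/(C + T)) / 760 * 0.101325
P_sat = 10^(8.14019 - 1810.94/(244.485 + 193.26)) / 760 * 0.101325
P_sat = 1.3431 MPa


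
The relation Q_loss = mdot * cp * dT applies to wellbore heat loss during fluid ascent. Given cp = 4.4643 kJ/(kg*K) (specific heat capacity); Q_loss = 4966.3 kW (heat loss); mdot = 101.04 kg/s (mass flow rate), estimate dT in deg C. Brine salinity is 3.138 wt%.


dT = Q_loss / (mdot * cp)
dT = 4966.3 / (101.04 * 4.4643)
dT = 11.00997 K
Convert (temperature difference, 1 K = 1 deg C): 11.00997 K = 11.00997 deg C
dT = 11.010 deg C


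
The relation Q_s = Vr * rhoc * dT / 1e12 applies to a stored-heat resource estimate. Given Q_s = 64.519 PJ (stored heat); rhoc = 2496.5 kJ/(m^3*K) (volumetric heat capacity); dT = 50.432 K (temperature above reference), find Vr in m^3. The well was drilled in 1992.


Vr = Q_s * 1e12 / (rhoc * dT)
Vr = 64.519 * 1e12 / (2496.5 * 50.432)
Vr = 5.1245e+08 m^3


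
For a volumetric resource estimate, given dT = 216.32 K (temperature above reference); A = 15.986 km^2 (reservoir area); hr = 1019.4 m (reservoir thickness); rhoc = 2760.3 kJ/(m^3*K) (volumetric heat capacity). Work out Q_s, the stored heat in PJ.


Step 1: Vr = A*1e6*hr = 15.986*1e6*1019.4 = 1.629613e+10 m^3
Step 2: Q_s = Vr*rhoc*dT/1e12 = 1.629613e+10*2760.3*216.32/1e12 = 9730.6 PJ
Q_s = 9730.6 PJ


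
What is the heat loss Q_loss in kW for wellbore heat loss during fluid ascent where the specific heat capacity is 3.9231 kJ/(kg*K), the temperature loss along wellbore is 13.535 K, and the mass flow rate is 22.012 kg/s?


Q_loss = mdot * cp * dT
Q_loss = 22.012 * 3.9231 * 13.535
Q_loss = 1168.8 kW


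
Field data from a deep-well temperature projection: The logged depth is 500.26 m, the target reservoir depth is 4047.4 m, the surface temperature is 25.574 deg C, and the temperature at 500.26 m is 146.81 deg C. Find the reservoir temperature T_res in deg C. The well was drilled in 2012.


Step 1: grad = (T_d1 - T_surf)/d1 * 1000 = (146.81 - 25.574)/500.26 * 1000 = 242.3460 deg C/km
Step 2: T_res = T_surf + grad*d2/1000 = 25.574 + 242.3460*4047.4/1000 = 1006.4 deg C
T_res = 1006.4 deg C


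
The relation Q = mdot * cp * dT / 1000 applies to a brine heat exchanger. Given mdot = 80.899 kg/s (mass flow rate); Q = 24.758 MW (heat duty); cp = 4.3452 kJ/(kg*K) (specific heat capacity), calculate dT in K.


dT = Q * 1000 / (mdot * cp)
dT = 24.758 * 1000 / (80.899 * 4.3452)
dT = 70.431 K


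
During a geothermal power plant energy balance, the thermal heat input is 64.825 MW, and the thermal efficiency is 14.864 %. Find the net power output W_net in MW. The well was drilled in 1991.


W_net = eta / 100 * Q_in
W_net = 14.864 / 100 * 64.825
W_net = 9.6356 MW


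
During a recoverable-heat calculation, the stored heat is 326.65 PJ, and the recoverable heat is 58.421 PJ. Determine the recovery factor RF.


RF = Q_rec / Q_s
RF = 58.421 / 326.65
RF = 0.17885


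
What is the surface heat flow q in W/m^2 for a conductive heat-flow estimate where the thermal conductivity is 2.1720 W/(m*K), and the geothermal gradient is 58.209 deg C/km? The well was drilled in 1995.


q = k * grad / 1000
q = 2.1720 * 58.209 / 1000
q = 0.12643 W/m^2


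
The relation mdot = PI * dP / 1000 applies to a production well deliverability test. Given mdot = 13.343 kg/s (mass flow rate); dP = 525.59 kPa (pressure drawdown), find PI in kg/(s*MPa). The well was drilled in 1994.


PI = mdot * 1000 / dP
PI = 13.343 * 1000 / 525.59
PI = 25.387 kg/(s*MPa)


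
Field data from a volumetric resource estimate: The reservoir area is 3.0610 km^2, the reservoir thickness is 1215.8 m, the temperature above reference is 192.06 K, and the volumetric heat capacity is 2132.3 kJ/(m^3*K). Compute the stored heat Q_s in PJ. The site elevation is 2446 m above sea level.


Step 1: Vr = A*1e6*hr = 3.061*1e6*1215.8 = 3.721564e+09 m^3
Step 2: Q_s = Vr*rhoc*dT/1e12 = 3.721564e+09*2132.3*192.06/1e12 = 1524.1 PJ
Q_s = 1524.1 PJ


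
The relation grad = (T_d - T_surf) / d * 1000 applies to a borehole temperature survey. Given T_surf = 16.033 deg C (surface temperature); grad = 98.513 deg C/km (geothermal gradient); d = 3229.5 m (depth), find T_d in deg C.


T_d = T_surf + grad * d / 1000
T_d = 16.033 + 98.513 * 3229.5 / 1000
T_d = 334.18 deg C


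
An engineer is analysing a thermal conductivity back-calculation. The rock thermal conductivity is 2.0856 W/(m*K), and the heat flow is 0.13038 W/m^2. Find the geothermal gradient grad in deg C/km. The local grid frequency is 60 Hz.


grad = q / k * 1000
grad = 0.13038 / 2.0856 * 1000
grad = 62.514 deg C/km


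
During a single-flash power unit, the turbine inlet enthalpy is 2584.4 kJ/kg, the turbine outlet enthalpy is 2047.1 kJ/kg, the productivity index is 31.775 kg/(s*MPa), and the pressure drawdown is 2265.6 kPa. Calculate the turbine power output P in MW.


Step 1: mdot = PI * dP / 1000 = 31.775 * 2265.6 / 1000 = 71.98944 kg/s
Step 2: P = mdot*(h_in - h_out)/1000 = 71.98944*(2584.4 - 2047.1)/1000 = 38.680 MW
P = 38.680 MW


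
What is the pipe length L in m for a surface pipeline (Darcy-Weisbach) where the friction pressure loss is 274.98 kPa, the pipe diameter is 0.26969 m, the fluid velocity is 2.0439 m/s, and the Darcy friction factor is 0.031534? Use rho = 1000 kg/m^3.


L = dP*1000*D / (f*rho*vel^2/2)
L = 274.98*1000*0.26969 / (0.031534*1000*2.0439^2/2)
L = 1125.9 m


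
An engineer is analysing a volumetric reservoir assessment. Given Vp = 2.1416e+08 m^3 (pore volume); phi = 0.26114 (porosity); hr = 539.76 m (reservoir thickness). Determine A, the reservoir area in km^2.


A = Vp / (1e6 * hr * phi)
A = 2.1416e+08 / (1e6 * 539.76 * 0.26114)
A = 1.5194 km^2


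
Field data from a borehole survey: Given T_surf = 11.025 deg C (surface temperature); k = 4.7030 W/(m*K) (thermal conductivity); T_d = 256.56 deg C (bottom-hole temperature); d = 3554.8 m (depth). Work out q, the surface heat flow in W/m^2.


Step 1: grad = (T_d - T_surf)/d * 1000 = (256.56 - 11.025)/3554.8 * 1000 = 69.07140 deg C/km
Step 2: q = k * grad / 1000 = 4.703 * 69.07140 / 1000 = 0.32484 W/m^2
q = 0.32484 W/m^2


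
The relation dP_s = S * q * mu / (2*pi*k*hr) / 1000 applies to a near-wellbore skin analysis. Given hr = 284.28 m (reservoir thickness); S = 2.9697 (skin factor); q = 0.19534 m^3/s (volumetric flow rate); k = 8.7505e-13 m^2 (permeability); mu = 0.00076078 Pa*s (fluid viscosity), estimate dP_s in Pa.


dP_s = S * q * mu / (2*pi*k*hr) / 1000
dP_s = 2.9697 * 0.19534 * 0.00076078 / (2*pi*8.7505e-13*284.28) / 1000
dP_s = 282.3604 kPa
Convert: 282.3604 kPa * 1000.0 = 2.8236e+05 Pa
dP_s = 2.8236e+05 Pa


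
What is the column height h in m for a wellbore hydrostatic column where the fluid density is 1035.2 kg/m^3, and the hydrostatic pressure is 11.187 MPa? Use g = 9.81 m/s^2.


h = P * 1e6 / (g * rho)
h = 11.187 * 1e6 / (9.81 * 1035.2)
h = 1101.6 m


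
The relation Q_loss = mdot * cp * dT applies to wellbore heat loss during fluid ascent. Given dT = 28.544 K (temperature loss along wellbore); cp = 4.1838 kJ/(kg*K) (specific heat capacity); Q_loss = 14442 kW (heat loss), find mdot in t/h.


mdot = Q_loss / (cp * dT)
mdot = 14442 / (4.1838 * 28.544)
mdot = 120.9321 kg/s
Convert: 120.9321 kg/s * 3.6 = 435.36 t/h
mdot = 435.36 t/h


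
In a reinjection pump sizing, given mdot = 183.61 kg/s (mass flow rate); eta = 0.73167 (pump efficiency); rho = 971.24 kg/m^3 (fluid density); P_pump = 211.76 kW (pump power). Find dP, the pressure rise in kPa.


dP = P_pump * rho * eta / mdot
dP = 211.76 * 971.24 * 0.73167 / 183.61
dP = 819.58 kPa


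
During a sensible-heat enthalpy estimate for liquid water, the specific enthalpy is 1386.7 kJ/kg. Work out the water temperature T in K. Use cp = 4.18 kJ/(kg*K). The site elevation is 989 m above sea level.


T = h / cp
T = 1386.7 / 4.18
T = 331.7464 deg C
Convert to K: 331.7464 + 273.15 = 604.90 K
T = 604.90 K


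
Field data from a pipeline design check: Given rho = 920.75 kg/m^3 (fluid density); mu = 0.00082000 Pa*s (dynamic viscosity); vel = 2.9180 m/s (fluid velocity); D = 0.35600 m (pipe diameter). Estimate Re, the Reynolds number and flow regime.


Step 1: Re = rho*vel*D/mu = 920.75*2.918*0.356/0.00082 = 1.1664e+06
Step 2: Re = 1.1664e+06 > 4000, so flow is turbulent.
Re = 1.1664e+06 (turbulent)


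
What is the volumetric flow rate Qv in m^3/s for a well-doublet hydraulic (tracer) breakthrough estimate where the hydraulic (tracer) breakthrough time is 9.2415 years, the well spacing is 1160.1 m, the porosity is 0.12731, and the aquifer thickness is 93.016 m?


Qv = pi*hr*phi*L^2 / (3*t_bt*365.25*86400)
Qv = pi*93.016*0.12731*1160.1^2 / (3*9.2415*365.25*86400)
Qv = 0.057226 m^3/s


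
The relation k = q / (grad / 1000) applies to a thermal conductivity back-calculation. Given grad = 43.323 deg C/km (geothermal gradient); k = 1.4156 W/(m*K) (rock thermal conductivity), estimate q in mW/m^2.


q = k * grad / 1000
q = 1.4156 * 43.323 / 1000
q = 0.06132804 W/m^2
Convert: 0.06132804 W/m^2 * 1000.0 = 61.328 mW/m^2
q = 61.328 mW/m^2


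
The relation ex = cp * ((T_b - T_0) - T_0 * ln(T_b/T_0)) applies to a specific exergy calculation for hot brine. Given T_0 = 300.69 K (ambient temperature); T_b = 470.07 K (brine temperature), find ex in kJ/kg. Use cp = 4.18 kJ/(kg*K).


ex = cp * ((T_b - T_0) - T_0 * ln(T_b/T_0))
ex = 4.18 * ((470.07 - 300.69) - 300.69 * ln(470.07/300.69))
ex = 146.43 kJ/kg


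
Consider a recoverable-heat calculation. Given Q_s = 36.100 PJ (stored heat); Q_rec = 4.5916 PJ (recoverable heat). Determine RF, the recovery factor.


RF = Q_rec / Q_s
RF = 4.5916 / 36.100
RF = 0.12719


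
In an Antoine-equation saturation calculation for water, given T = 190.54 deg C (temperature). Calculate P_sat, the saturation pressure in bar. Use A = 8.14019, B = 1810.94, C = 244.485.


P_sat = 10^(A - B/(C + T)) / 760 * 0.101325
P_sat = 10^(8.14019 - 1810.94/(244.485 + 190.54)) / 760 * 0.101325
P_sat = 1.265470 MPa
Convert: 1.265470 MPa * 10.0 = 12.655 bar
P_sat = 12.655 bar


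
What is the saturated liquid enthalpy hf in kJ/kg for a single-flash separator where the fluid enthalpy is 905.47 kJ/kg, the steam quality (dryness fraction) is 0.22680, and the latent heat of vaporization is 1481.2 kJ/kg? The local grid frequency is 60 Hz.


hf = h - x * hfg
hf = 905.47 - 0.22680 * 1481.2
hf = 569.53 kJ/kg


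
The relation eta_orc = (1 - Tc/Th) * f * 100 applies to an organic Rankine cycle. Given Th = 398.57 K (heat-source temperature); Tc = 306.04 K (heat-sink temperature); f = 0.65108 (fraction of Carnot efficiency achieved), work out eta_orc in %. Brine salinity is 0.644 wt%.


eta_orc = (1 - Tc/Th) * f * 100
eta_orc = (1 - 306.04/398.57) * 0.65108 * 100
eta_orc = 15.115 %


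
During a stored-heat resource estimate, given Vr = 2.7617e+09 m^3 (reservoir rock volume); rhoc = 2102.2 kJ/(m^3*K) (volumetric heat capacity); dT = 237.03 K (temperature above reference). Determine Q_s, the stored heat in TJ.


Q_s = Vr * rhoc * dT / 1e12
Q_s = 2.7617e+09 * 2102.2 * 237.03 / 1e12
Q_s = 1376.112 PJ
Convert: 1376.112 PJ * 1000.0 = 1.3761e+06 TJ
Q_s = 1.3761e+06 TJ


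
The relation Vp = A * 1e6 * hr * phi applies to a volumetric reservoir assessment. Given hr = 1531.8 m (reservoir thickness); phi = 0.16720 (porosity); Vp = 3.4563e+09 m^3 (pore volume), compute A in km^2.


A = Vp / (1e6 * hr * phi)
A = 3.4563e+09 / (1e6 * 1531.8 * 0.16720)
A = 13.495 km^2


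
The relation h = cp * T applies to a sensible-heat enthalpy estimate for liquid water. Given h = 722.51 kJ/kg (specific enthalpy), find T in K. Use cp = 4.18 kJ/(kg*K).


T = h / cp
T = 722.51 / 4.18
T = 172.8493 deg C
Convert to K: 172.8493 + 273.15 = 446.00 K
T = 446.00 K


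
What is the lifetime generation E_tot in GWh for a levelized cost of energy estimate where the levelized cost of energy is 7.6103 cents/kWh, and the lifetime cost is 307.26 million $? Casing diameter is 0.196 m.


E_tot = C_tot / LCOE * 100
E_tot = 307.26 / 7.6103 * 100
E_tot = 4037.4 GWh


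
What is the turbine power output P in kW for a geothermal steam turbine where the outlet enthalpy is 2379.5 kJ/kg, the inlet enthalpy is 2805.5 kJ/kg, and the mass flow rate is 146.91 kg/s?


P = mdot * (h_in - h_out) / 1000
P = 146.91 * (2805.5 - 2379.5) / 1000
P = 62.58366 MW
Convert: 62.58366 MW * 1000.0 = 62584 kW
P = 62584 kW


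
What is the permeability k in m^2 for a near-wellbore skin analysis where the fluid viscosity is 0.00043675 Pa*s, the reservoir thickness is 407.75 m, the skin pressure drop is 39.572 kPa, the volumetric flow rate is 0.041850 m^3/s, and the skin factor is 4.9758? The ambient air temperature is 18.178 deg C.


k = S*q*mu / (2*pi*dP_s*1000*hr)
k = 4.9758*0.041850*0.00043675 / (2*pi*39.572*1000*407.75)
k = 8.9708e-13 m^2


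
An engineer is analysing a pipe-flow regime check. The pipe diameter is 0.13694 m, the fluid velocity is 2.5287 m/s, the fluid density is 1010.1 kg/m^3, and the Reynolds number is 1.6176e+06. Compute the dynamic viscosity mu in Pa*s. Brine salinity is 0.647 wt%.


mu = rho * vel * D / Re
mu = 1010.1 * 2.5287 * 0.13694 / 1.6176e+06
mu = 0.00021623 Pa*s


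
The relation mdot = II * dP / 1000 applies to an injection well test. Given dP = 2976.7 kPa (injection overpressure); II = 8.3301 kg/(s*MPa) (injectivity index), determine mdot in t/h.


mdot = II * dP / 1000
mdot = 8.3301 * 2976.7 / 1000
mdot = 24.79621 kg/s
Convert: 24.79621 kg/s * 3.6 = 89.266 t/h
mdot = 89.266 t/h


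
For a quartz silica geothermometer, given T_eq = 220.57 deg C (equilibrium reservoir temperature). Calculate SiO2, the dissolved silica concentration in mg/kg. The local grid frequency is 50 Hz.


SiO2 = 10^(5.19 - 1309/(T_eq + 273.15))
SiO2 = 10^(5.19 - 1309/(220.57 + 273.15))
SiO2 = 345.70 mg/kg


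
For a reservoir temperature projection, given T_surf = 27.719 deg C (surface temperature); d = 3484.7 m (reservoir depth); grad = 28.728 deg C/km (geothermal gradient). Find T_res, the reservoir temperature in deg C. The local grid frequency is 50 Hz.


T_res = T_surf + grad * d / 1000
T_res = 27.719 + 28.728 * 3484.7 / 1000
T_res = 127.83 deg C


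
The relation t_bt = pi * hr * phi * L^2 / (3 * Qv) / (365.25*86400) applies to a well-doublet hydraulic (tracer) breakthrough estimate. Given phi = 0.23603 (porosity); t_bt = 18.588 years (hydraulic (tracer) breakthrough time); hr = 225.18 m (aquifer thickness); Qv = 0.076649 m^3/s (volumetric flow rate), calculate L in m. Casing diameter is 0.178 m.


L = sqrt(t_bt*365.25*86400*3*Qv / (pi*hr*phi))
L = sqrt(18.588*365.25*86400*3*0.076649 / (pi*225.18*0.23603))
L = 898.79 m


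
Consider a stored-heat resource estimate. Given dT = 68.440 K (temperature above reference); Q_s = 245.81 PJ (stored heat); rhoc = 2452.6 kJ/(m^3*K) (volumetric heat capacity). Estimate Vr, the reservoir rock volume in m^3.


Vr = Q_s * 1e12 / (rhoc * dT)
Vr = 245.81 * 1e12 / (2452.6 * 68.440)
Vr = 1.4644e+09 m^3


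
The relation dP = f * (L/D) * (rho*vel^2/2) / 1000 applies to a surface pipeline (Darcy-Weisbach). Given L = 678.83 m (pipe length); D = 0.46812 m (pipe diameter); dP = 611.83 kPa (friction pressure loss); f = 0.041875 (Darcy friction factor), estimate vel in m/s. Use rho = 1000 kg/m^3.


vel = sqrt(dP*1000*2*D / (f*L*rho))
vel = sqrt(611.83*1000*2*0.46812 / (0.041875*678.83*1000))
vel = 4.4890 m/s


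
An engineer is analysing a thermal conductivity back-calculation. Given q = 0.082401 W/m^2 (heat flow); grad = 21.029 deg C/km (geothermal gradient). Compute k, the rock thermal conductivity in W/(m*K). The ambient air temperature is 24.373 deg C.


k = q / (grad / 1000)
k = 0.082401 / (21.029 / 1000)
k = 3.9184 W/(m*K)


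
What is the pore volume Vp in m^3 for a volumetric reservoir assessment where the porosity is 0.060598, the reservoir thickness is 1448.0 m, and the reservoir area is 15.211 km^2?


Vp = A * 1e6 * hr * phi
Vp = 15.211 * 1e6 * 1448.0 * 0.060598
Vp = 1.3347e+09 m^3


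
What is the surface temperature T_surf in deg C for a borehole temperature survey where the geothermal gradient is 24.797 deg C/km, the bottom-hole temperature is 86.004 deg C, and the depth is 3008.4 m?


T_surf = T_d - grad * d / 1000
T_surf = 86.004 - 24.797 * 3008.4 / 1000
T_surf = 11.405 deg C


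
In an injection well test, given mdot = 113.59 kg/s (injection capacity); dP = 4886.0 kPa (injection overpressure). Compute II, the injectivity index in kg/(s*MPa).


II = mdot * 1000 / dP
II = 113.59 * 1000 / 4886.0
II = 23.248 kg/(s*MPa)


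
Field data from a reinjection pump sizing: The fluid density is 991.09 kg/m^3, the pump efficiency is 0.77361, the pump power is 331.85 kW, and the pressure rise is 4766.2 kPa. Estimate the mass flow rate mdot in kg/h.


mdot = P_pump * rho * eta / dP
mdot = 331.85 * 991.09 * 0.77361 / 4766.2
mdot = 53.38322 kg/s
Convert: 53.38322 kg/s * 3600.0 = 1.9218e+05 kg/h
mdot = 1.9218e+05 kg/h


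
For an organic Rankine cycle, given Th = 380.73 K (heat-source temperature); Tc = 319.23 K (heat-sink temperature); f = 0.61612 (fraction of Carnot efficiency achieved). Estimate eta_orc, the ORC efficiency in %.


eta_orc = (1 - Tc/Th) * f * 100
eta_orc = (1 - 319.23/380.73) * 0.61612 * 100
eta_orc = 9.9523 %


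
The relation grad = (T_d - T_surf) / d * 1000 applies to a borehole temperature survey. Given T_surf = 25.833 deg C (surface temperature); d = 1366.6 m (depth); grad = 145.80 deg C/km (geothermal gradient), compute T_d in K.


T_d = T_surf + grad * d / 1000
T_d = 25.833 + 145.80 * 1366.6 / 1000
T_d = 225.0833 deg C
Convert to K: 225.0833 + 273.15 = 498.23 K
T_d = 498.23 K


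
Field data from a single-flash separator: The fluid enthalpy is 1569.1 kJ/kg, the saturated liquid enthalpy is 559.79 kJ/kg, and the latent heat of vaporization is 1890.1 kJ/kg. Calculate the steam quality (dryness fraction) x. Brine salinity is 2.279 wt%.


x = (h - hf) / hfg
x = (1569.1 - 559.79) / 1890.1
x = 0.53400


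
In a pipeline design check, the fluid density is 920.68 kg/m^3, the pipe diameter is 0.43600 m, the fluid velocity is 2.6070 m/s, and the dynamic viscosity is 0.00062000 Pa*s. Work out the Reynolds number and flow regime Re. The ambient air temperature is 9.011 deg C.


Step 1: Re = rho*vel*D/mu = 920.68*2.607*0.436/0.00062 = 1.6879e+06
Step 2: Re = 1.6879e+06 > 4000, so flow is turbulent.
Re = 1.6879e+06 (turbulent)


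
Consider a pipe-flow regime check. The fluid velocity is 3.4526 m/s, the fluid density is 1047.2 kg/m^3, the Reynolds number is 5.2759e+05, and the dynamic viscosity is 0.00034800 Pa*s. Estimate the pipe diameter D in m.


D = Re * mu / (rho * vel)
D = 5.2759e+05 * 0.00034800 / (1047.2 * 3.4526)
D = 0.050781 m


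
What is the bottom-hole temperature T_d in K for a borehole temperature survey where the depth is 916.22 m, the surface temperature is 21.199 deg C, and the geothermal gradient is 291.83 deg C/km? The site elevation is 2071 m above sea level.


T_d = T_surf + grad * d / 1000
T_d = 21.199 + 291.83 * 916.22 / 1000
T_d = 288.5795 deg C
Convert to K: 288.5795 + 273.15 = 561.73 K
T_d = 561.73 K


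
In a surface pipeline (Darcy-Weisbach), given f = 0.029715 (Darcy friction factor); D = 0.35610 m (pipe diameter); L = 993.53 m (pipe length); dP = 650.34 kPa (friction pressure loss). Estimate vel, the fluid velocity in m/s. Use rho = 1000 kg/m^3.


vel = sqrt(dP*1000*2*D / (f*L*rho))
vel = sqrt(650.34*1000*2*0.35610 / (0.029715*993.53*1000))
vel = 3.9609 m/s


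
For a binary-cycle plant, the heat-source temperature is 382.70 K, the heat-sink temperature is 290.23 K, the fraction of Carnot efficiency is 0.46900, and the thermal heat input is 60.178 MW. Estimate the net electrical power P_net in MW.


Step 1: eta = (1 - Tc/Th)*f = (1 - 290.23/382.7)*0.469 = 0.1133223
Step 2: P_net = eta * Q_in = 0.1133223 * 60.178 = 6.8195 MW
P_net = 6.8195 MW


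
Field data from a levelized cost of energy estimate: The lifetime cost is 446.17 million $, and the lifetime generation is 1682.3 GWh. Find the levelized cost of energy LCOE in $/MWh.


LCOE = C_tot / E_tot * 100
LCOE = 446.17 / 1682.3 * 100
LCOE = 26.52143 cents/kWh
Convert: 26.52143 cents/kWh * 10.0 = 265.21 $/MWh
LCOE = 265.21 $/MWh


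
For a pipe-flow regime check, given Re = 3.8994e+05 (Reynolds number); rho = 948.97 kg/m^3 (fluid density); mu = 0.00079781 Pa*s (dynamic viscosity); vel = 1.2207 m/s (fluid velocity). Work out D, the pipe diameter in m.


D = Re * mu / (rho * vel)
D = 3.8994e+05 * 0.00079781 / (948.97 * 1.2207)
D = 0.26856 m


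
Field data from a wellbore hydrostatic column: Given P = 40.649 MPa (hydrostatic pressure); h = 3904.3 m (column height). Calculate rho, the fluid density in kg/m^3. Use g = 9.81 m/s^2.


rho = P * 1e6 / (g * h)
rho = 40.649 * 1e6 / (9.81 * 3904.3)
rho = 1061.3 kg/m^3


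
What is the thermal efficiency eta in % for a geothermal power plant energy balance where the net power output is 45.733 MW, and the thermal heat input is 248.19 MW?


eta = W_net / Q_in * 100
eta = 45.733 / 248.19 * 100
eta = 18.427 %


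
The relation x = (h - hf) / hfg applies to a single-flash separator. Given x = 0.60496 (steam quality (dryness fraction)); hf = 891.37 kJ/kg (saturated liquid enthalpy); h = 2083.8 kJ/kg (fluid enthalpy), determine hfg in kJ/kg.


hfg = (h - hf) / x
hfg = (2083.8 - 891.37) / 0.60496
hfg = 1971.1 kJ/kg


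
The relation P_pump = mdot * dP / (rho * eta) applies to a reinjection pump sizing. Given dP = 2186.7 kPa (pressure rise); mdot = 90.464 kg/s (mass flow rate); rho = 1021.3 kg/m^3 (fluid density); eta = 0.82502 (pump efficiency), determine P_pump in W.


P_pump = mdot * dP / (rho * eta)
P_pump = 90.464 * 2186.7 / (1021.3 * 0.82502)
P_pump = 234.7725 kW
Convert: 234.7725 kW * 1000.0 = 2.3477e+05 W
P_pump = 2.3477e+05 W


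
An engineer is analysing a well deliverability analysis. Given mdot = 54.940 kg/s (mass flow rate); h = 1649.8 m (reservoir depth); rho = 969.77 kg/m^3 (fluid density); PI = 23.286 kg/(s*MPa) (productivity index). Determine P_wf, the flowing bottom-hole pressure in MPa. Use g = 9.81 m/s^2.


Step 1: P_i = rho*g*h/1e6 = 969.77*9.81*1649.8/1e6 = 15.69528 MPa
Step 2: P_wf = P_i - mdot/PI = 15.69528 - 54.94/23.286 = 13.336 MPa
P_wf = 13.336 MPa


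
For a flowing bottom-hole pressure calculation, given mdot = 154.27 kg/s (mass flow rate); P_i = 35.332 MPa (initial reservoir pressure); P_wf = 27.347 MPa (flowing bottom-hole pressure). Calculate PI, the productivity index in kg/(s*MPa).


PI = mdot / (P_i - P_wf)
PI = 154.27 / (35.332 - 27.347)
PI = 19.320 kg/(s*MPa)


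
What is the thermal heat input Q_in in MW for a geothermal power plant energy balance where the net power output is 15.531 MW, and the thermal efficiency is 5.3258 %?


Q_in = W_net / (eta / 100)
Q_in = 15.531 / (5.3258 / 100)
Q_in = 291.62 MW


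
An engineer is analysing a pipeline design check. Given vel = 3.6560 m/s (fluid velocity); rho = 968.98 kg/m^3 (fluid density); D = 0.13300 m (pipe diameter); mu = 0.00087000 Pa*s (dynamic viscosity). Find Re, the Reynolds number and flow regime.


Step 1: Re = rho*vel*D/mu = 968.98*3.656*0.133/0.00087 = 5.4157e+05
Step 2: Re = 5.4157e+05 > 4000, so flow is turbulent.
Re = 5.4157e+05 (turbulent)


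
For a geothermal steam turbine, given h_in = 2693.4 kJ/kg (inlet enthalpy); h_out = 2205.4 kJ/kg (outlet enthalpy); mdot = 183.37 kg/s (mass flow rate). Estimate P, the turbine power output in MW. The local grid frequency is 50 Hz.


P = mdot * (h_in - h_out) / 1000
P = 183.37 * (2693.4 - 2205.4) / 1000
P = 89.485 MW


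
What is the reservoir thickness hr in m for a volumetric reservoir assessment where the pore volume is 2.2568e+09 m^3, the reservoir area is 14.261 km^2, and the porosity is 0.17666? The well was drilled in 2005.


hr = Vp / (A * 1e6 * phi)
hr = 2.2568e+09 / (14.261 * 1e6 * 0.17666)
hr = 895.79 m


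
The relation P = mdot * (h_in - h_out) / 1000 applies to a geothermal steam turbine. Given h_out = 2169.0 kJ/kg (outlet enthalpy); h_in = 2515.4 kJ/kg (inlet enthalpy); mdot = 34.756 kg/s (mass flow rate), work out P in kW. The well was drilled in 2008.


P = mdot * (h_in - h_out) / 1000
P = 34.756 * (2515.4 - 2169.0) / 1000
P = 12.03948 MW
Convert: 12.03948 MW * 1000.0 = 12039 kW
P = 12039 kW


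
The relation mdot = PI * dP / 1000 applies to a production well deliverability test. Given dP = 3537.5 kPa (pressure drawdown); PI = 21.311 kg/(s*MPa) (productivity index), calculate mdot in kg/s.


mdot = PI * dP / 1000
mdot = 21.311 * 3537.5 / 1000
mdot = 75.388 kg/s


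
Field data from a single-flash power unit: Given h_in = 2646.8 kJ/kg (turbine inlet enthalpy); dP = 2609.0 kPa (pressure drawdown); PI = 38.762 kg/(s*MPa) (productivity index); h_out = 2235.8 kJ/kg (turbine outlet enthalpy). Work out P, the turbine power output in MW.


Step 1: mdot = PI * dP / 1000 = 38.762 * 2609.0 / 1000 = 101.1301 kg/s
Step 2: P = mdot*(h_in - h_out)/1000 = 101.1301*(2646.8 - 2235.8)/1000 = 41.564 MW
P = 41.564 MW


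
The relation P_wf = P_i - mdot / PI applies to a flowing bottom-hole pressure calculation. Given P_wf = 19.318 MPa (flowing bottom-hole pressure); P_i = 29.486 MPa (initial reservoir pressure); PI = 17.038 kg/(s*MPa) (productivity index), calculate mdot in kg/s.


mdot = (P_i - P_wf) * PI
mdot = (29.486 - 19.318) * 17.038
mdot = 173.24 kg/s


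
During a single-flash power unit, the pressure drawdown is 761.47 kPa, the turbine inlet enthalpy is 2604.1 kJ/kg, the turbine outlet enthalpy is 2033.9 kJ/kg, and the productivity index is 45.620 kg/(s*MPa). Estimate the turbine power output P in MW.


Step 1: mdot = PI * dP / 1000 = 45.62 * 761.47 / 1000 = 34.73826 kg/s
Step 2: P = mdot*(h_in - h_out)/1000 = 34.73826*(2604.1 - 2033.9)/1000 = 19.808 MW
P = 19.808 MW


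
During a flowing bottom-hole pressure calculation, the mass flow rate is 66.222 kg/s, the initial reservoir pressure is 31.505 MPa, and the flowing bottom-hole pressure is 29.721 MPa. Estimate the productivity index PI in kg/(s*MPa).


PI = mdot / (P_i - P_wf)
PI = 66.222 / (31.505 - 29.721)
PI = 37.120 kg/(s*MPa)


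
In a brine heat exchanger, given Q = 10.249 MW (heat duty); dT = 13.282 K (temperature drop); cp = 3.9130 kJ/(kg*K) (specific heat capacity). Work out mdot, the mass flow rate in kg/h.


mdot = Q * 1000 / (cp * dT)
mdot = 10.249 * 1000 / (3.9130 * 13.282)
mdot = 197.2006 kg/s
Convert: 197.2006 kg/s * 3600.0 = 7.0992e+05 kg/h
mdot = 7.0992e+05 kg/h


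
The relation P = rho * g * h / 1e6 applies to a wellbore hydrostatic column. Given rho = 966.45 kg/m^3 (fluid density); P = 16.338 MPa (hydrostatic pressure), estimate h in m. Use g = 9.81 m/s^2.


h = P * 1e6 / (g * rho)
h = 16.338 * 1e6 / (9.81 * 966.45)
h = 1723.3 m


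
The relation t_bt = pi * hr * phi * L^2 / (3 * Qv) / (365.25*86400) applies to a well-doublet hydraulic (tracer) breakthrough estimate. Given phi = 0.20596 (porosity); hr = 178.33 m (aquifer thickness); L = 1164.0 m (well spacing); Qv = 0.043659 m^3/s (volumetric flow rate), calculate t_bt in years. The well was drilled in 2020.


t_bt = pi * hr * phi * L^2 / (3 * Qv) / (365.25*86400)
t_bt = pi * 178.33 * 0.20596 * 1164.0^2 / (3 * 0.043659) / (365.25*86400)
t_bt = 37.824 years


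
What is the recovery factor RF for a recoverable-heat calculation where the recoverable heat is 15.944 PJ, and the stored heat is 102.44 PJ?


RF = Q_rec / Q_s
RF = 15.944 / 102.44
RF = 0.15564


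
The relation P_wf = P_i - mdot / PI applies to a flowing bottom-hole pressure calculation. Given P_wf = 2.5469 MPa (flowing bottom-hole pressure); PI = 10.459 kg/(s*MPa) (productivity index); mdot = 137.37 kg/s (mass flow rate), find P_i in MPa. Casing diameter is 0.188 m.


P_i = P_wf + mdot / PI
P_i = 2.5469 + 137.37 / 10.459
P_i = 15.681 MPa


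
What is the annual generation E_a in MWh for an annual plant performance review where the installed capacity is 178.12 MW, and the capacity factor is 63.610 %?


E_a = CF / 100 * cap * 8760
E_a = 63.610 / 100 * 178.12 * 8760
E_a = 9.9253e+05 MWh


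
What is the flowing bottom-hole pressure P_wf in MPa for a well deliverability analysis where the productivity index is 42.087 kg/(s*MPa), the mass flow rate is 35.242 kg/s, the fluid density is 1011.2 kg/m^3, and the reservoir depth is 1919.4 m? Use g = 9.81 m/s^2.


Step 1: P_i = rho*g*h/1e6 = 1011.2*9.81*1919.4/1e6 = 19.04020 MPa
Step 2: P_wf = P_i - mdot/PI = 19.04020 - 35.242/42.087 = 18.203 MPa
P_wf = 18.203 MPa


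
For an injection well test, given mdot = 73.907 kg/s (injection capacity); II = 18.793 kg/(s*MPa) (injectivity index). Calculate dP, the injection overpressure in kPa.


dP = mdot * 1000 / II
dP = 73.907 * 1000 / 18.793
dP = 3932.7 kPa


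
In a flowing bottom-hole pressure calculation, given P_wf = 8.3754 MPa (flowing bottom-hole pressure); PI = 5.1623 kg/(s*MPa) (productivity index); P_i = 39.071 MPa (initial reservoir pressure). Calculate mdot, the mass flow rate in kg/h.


mdot = (P_i - P_wf) * PI
mdot = (39.071 - 8.3754) * 5.1623
mdot = 158.4599 kg/s
Convert: 158.4599 kg/s * 3600.0 = 5.7046e+05 kg/h
mdot = 5.7046e+05 kg/h


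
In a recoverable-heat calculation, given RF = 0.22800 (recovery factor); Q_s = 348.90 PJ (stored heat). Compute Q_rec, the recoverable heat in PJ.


Q_rec = Q_s * RF
Q_rec = 348.90 * 0.22800
Q_rec = 79.549 PJ


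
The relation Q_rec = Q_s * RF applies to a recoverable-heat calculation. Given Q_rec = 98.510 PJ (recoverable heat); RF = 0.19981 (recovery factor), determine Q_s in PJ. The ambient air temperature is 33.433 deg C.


Q_s = Q_rec / RF
Q_s = 98.510 / 0.19981
Q_s = 493.02 PJ


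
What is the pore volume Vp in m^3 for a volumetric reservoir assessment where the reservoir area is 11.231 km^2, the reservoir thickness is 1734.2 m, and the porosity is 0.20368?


Vp = A * 1e6 * hr * phi
Vp = 11.231 * 1e6 * 1734.2 * 0.20368
Vp = 3.9670e+09 m^3


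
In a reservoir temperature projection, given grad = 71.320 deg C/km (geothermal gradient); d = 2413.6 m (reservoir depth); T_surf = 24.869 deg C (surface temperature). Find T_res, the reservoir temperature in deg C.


T_res = T_surf + grad * d / 1000
T_res = 24.869 + 71.320 * 2413.6 / 1000
T_res = 197.01 deg C


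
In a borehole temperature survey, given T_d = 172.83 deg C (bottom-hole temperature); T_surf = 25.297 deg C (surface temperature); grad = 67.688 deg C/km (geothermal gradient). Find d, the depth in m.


d = (T_d - T_surf) / grad * 1000
d = (172.83 - 25.297) / 67.688 * 1000
d = 2179.6 m


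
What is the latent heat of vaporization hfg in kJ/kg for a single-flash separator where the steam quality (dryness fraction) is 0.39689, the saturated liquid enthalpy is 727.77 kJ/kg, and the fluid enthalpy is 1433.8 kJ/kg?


hfg = (h - hf) / x
hfg = (1433.8 - 727.77) / 0.39689
hfg = 1778.9 kJ/kg
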